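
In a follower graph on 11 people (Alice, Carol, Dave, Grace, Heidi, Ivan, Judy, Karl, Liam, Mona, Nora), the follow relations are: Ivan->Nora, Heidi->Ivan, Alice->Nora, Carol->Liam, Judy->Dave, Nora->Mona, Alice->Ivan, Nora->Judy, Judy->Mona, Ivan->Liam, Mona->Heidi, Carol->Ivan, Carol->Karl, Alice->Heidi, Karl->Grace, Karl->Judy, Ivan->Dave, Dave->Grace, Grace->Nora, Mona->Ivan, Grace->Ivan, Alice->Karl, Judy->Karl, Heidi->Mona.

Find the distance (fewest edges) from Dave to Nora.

Distance 0: Dave.
Distance 1: Grace.
Distance 2: Ivan, Nora — contains Nora.

2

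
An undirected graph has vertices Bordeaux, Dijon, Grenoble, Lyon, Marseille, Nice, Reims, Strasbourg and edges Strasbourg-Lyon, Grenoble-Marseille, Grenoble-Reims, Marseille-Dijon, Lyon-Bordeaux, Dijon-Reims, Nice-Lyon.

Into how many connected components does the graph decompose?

From Bordeaux: component {Bordeaux, Lyon, Nice, Strasbourg}.
From Dijon: component {Dijon, Grenoble, Marseille, Reims}.
That's 2 components.

2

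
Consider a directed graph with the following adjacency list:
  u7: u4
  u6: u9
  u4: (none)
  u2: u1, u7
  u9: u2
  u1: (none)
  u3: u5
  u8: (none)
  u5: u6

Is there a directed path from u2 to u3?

No

Explore from u2.
Distance 1: reach u1, u7.
Distance 2: reach u4.
The search from u2 is exhausted; no directed path reaches u3.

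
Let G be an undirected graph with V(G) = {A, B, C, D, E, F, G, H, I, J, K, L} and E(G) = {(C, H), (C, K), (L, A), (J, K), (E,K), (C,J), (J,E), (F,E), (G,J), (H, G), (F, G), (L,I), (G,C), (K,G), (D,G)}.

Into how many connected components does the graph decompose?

3

From A: component {A, I, L}.
From B: component {B}.
From C: component {C, D, E, F, G, H, J, K}.
That's 3 components.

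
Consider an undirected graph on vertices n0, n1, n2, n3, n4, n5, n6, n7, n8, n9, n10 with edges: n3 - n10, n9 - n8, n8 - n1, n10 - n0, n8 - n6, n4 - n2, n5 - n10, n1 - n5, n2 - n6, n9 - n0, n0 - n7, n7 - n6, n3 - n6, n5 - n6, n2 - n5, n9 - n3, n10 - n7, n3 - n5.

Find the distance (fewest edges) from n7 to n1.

Distance 0: n7.
Distance 1: n0, n6, n10.
Distance 2: n2, n3, n5, n8, n9.
Distance 3: n1, n4 — contains n1.

3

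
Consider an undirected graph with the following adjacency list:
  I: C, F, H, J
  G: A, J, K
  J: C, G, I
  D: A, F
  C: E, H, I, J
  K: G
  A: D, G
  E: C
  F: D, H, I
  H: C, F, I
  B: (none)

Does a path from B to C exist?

B has no edges, so nothing is reachable from it.

No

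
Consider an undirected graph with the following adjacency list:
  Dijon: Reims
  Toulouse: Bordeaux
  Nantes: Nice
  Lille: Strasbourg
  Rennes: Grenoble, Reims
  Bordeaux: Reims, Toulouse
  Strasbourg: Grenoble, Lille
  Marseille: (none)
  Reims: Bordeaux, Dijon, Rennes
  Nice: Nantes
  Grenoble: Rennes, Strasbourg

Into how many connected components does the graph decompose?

From Bordeaux: component {Bordeaux, Dijon, Grenoble, Lille, Reims, Rennes, Strasbourg, Toulouse}.
From Marseille: component {Marseille}.
From Nantes: component {Nantes, Nice}.
That's 3 components.

3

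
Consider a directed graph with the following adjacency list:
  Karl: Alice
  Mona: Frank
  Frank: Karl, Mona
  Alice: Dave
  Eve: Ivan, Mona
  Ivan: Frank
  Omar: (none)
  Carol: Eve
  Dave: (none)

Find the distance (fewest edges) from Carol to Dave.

6

Distance 0: Carol.
Distance 1: Eve.
Distance 2: Ivan, Mona.
Distance 3: Frank.
Distance 4: Karl.
Distance 5: Alice.
Distance 6: Dave — contains Dave.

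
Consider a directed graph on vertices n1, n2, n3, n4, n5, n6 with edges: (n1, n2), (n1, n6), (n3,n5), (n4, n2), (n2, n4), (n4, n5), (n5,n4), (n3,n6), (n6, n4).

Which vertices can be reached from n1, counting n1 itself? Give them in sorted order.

n1, n2, n4, n5, n6

Start at n1.
Its neighbours: n2, n6.
Then their neighbours: n4.
Then next layer: n5.
Nothing further is reachable.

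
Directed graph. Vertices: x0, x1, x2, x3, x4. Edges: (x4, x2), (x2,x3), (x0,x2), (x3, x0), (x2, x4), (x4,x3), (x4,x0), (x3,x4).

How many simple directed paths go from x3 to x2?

x3→x0→x2
x3→x4→x0→x2
x3→x4→x2

3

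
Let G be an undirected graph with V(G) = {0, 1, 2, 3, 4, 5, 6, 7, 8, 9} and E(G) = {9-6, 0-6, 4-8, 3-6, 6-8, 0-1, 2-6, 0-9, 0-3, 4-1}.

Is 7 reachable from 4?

No

Explore from 4.
Distance 1: reach 1, 8.
Distance 2: reach 0, 6.
Distance 3: reach 2, 3, 9.
The search is exhausted without reaching 7; it lies in a different component.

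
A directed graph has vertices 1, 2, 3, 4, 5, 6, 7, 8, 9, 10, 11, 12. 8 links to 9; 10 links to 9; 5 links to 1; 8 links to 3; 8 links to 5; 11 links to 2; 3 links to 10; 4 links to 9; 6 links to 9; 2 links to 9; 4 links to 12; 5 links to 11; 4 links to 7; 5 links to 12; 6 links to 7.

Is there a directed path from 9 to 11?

9 has no outgoing edges, so nothing is reachable from it.

No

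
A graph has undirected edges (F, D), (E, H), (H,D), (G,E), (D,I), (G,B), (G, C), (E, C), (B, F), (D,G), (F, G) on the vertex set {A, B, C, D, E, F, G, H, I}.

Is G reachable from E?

Explore from E.
Distance 1: reach C, G, H.
Found G.

Yes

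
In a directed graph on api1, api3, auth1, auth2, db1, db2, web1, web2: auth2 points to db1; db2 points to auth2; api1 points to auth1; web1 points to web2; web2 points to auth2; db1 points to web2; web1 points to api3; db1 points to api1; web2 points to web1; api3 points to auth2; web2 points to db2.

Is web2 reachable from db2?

Yes

Explore from db2.
Distance 1: reach auth2.
Distance 2: reach db1.
Distance 3: reach api1, web2.
Found web2.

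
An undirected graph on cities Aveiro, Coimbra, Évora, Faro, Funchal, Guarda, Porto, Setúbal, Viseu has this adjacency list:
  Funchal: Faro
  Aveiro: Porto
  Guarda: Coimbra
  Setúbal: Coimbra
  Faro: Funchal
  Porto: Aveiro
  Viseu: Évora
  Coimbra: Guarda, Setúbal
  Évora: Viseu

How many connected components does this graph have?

From Aveiro: component {Aveiro, Porto}.
From Coimbra: component {Coimbra, Guarda, Setúbal}.
From Évora: component {Évora, Viseu}.
From Faro: component {Faro, Funchal}.
That's 4 components.

4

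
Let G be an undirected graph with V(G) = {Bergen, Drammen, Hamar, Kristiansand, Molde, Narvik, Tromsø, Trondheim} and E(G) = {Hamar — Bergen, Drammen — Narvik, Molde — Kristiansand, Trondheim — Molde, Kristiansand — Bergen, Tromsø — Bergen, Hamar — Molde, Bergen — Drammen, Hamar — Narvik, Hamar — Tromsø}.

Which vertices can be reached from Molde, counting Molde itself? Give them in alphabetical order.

Start at Molde.
Its neighbours: Hamar, Kristiansand, Trondheim.
Then their neighbours: Bergen, Narvik, Tromsø.
Then next layer: Drammen.
Every vertex is now reached.

Bergen, Drammen, Hamar, Kristiansand, Molde, Narvik, Tromsø, Trondheim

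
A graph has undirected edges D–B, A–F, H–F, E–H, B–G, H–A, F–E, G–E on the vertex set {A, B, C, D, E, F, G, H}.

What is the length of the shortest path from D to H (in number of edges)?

4

Distance 0: D.
Distance 1: B.
Distance 2: G.
Distance 3: E.
Distance 4: F, H — contains H.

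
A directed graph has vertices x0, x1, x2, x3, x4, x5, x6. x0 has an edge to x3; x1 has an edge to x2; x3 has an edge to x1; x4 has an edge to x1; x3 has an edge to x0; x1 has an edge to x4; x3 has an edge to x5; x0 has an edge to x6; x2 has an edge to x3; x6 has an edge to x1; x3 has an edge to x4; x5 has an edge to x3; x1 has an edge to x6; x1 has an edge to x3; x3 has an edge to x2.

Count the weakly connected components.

From x0: component {x0, x1, x2, x3, x4, x5, x6}.
That's 1 component.

1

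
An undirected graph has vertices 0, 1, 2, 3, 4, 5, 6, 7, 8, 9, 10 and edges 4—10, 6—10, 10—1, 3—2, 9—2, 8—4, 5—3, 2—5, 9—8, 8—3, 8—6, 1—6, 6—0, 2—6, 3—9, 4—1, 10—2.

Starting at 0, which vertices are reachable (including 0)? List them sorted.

Start at 0.
Its neighbours: 6.
Then their neighbours: 1, 2, 8, 10.
Then next layer: 3, 4, 5, 9.
Nothing further is reachable.

0, 1, 2, 3, 4, 5, 6, 8, 9, 10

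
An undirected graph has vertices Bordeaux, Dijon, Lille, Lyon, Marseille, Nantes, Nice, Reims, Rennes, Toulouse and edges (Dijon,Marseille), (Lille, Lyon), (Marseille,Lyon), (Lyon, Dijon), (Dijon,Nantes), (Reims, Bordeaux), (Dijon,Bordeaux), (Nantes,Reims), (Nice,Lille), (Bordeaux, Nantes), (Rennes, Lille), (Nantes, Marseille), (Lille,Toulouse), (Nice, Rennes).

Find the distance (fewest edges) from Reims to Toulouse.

Distance 0: Reims.
Distance 1: Bordeaux, Nantes.
Distance 2: Dijon, Marseille.
Distance 3: Lyon.
Distance 4: Lille.
Distance 5: Nice, Rennes, Toulouse — contains Toulouse.

5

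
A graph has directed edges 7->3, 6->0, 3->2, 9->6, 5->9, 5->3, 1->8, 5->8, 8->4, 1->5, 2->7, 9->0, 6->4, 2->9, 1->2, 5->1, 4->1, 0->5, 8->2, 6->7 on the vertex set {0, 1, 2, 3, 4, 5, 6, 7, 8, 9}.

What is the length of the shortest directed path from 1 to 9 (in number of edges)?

Distance 0: 1.
Distance 1: 2, 5, 8.
Distance 2: 3, 4, 7, 9 — contains 9.

2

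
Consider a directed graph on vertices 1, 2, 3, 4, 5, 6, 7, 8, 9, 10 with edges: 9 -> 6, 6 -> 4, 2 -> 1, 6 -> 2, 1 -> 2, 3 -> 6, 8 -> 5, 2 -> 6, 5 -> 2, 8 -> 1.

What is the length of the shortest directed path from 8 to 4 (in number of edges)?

4

Distance 0: 8.
Distance 1: 1, 5.
Distance 2: 2.
Distance 3: 6.
Distance 4: 4 — contains 4.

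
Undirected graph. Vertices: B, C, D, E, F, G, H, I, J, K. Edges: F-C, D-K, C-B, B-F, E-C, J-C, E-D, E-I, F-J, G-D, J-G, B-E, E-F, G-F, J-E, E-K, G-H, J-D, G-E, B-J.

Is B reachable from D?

Explore from D.
Distance 1: reach E, G, J, K.
Distance 2: reach B, C, F, H, I.
Found B.

Yes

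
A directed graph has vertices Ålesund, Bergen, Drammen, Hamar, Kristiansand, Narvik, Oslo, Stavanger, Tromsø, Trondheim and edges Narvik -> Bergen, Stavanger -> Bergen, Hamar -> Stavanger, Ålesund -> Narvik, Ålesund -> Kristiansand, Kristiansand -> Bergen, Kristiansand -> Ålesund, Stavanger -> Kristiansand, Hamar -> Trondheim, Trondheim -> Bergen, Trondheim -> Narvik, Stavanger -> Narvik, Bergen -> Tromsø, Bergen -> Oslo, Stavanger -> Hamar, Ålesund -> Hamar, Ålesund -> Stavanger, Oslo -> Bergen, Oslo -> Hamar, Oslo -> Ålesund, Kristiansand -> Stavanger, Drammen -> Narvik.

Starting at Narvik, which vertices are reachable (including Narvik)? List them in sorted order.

Ålesund, Bergen, Hamar, Kristiansand, Narvik, Oslo, Stavanger, Tromsø, Trondheim

Start at Narvik.
Its neighbours: Bergen.
Then their neighbours: Oslo, Tromsø.
Then next layer: Ålesund, Hamar.
Then next layer: Kristiansand, Stavanger, Trondheim.
Nothing further is reachable.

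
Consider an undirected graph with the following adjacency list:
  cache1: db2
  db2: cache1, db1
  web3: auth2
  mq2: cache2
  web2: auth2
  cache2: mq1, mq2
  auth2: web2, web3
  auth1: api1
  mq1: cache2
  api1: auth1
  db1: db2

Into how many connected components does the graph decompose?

From api1: component {api1, auth1}.
From auth2: component {auth2, web2, web3}.
From cache1: component {cache1, db1, db2}.
From cache2: component {cache2, mq1, mq2}.
That's 4 components.

4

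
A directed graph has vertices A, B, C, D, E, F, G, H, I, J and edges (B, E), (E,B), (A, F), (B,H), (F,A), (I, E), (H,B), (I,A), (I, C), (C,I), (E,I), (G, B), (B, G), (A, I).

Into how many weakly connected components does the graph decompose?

3

From A: component {A, B, C, E, F, G, H, I}.
From D: component {D}.
From J: component {J}.
That's 3 components.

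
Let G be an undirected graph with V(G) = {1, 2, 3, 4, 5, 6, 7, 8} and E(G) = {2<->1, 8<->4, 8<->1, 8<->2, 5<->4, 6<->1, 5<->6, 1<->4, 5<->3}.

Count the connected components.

2

From 1: component {1, 2, 3, 4, 5, 6, 8}.
From 7: component {7}.
That's 2 components.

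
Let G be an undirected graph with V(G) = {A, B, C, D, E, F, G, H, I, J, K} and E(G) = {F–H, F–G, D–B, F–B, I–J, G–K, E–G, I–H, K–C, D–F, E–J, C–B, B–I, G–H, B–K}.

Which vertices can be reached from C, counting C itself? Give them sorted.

Start at C.
Its neighbours: B, K.
Then their neighbours: D, F, G, I.
Then next layer: E, H, J.
Nothing further is reachable.

B, C, D, E, F, G, H, I, J, K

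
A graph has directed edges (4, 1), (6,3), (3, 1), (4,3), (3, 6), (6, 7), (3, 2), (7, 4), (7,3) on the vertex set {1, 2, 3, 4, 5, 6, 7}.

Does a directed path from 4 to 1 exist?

Yes

Explore from 4.
Distance 1: reach 1, 3.
Found 1.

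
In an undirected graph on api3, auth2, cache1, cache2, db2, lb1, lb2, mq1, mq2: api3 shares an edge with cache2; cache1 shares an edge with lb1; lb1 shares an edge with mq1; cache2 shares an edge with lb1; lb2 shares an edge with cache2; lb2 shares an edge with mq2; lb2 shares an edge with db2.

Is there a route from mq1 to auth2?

Explore from mq1.
Distance 1: reach lb1.
Distance 2: reach cache1, cache2.
Distance 3: reach api3, lb2.
Distance 4: reach db2, mq2.
The search is exhausted without reaching auth2; it lies in a different component.

No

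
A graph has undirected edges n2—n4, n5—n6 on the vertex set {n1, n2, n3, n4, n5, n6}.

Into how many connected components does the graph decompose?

4

From n1: component {n1}.
From n2: component {n2, n4}.
From n3: component {n3}.
From n5: component {n5, n6}.
That's 4 components.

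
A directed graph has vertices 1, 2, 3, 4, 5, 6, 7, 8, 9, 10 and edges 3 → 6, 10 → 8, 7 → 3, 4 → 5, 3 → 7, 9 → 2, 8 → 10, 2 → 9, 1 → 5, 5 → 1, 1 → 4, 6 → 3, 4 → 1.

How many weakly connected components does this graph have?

From 1: component {1, 4, 5}.
From 2: component {2, 9}.
From 3: component {3, 6, 7}.
From 8: component {8, 10}.
That's 4 components.

4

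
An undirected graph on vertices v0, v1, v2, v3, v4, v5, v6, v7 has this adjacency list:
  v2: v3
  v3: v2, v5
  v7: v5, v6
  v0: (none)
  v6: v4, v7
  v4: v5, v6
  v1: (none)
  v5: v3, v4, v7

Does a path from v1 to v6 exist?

v1 has no edges, so nothing is reachable from it.

No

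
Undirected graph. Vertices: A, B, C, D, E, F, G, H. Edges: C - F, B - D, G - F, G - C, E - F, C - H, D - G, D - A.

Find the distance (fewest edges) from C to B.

3

Distance 0: C.
Distance 1: F, G, H.
Distance 2: D, E.
Distance 3: A, B — contains B.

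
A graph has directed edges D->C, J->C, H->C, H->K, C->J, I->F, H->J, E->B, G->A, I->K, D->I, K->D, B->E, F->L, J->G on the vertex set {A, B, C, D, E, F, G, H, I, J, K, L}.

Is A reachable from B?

Explore from B.
Distance 1: reach E.
The search from B is exhausted; no directed path reaches A.

No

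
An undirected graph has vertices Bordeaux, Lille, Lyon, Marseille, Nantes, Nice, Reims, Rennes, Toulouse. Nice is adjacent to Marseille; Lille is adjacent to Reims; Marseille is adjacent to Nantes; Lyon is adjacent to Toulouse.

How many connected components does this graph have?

From Bordeaux: component {Bordeaux}.
From Lille: component {Lille, Reims}.
From Lyon: component {Lyon, Toulouse}.
From Marseille: component {Marseille, Nantes, Nice}.
From Rennes: component {Rennes}.
That's 5 components.

5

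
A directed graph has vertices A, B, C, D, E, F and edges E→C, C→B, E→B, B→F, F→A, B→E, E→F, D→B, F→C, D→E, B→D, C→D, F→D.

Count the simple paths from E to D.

9

E→B→D
E→B→F→C→D
E→B→F→D
E→C→B→D
E→C→B→F→D
E→C→D
E→F→C→B→D
E→F→C→D
E→F→D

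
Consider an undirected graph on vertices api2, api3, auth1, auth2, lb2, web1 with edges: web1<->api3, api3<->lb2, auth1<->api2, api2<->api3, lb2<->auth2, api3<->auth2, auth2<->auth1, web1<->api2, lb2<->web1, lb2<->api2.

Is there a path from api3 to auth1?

Yes

Explore from api3.
Distance 1: reach api2, auth2, lb2, web1.
Distance 2: reach auth1.
Found auth1.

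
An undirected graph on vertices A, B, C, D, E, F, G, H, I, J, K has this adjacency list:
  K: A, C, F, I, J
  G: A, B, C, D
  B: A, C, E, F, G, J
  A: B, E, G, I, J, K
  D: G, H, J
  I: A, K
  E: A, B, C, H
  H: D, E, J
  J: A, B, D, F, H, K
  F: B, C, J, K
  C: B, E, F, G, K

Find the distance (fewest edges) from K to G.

Distance 0: K.
Distance 1: A, C, F, I, J.
Distance 2: B, D, E, G, H — contains G.

2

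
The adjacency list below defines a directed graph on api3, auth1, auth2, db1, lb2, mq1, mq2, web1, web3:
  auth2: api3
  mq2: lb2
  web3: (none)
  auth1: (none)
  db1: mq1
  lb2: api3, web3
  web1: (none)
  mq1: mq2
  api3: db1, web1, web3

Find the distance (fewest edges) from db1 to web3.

Distance 0: db1.
Distance 1: mq1.
Distance 2: mq2.
Distance 3: lb2.
Distance 4: api3, web3 — contains web3.

4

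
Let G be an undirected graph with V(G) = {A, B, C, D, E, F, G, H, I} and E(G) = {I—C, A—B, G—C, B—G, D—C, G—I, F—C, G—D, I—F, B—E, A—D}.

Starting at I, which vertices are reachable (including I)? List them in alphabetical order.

Start at I.
Its neighbours: C, F, G.
Then their neighbours: B, D.
Then next layer: A, E.
Nothing further is reachable.

A, B, C, D, E, F, G, I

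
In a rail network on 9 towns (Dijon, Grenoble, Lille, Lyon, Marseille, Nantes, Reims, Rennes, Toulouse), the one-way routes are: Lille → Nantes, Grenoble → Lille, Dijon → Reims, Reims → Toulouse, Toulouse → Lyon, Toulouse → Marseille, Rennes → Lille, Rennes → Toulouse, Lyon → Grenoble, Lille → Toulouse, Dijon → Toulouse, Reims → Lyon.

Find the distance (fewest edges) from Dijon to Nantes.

Distance 0: Dijon.
Distance 1: Reims, Toulouse.
Distance 2: Lyon, Marseille.
Distance 3: Grenoble.
Distance 4: Lille.
Distance 5: Nantes — contains Nantes.

5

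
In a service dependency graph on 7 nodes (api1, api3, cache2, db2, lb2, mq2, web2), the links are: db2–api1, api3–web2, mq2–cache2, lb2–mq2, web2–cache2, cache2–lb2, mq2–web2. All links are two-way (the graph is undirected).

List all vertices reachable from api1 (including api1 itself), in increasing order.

api1, db2

Start at api1.
Its neighbours: db2.
Nothing further is reachable.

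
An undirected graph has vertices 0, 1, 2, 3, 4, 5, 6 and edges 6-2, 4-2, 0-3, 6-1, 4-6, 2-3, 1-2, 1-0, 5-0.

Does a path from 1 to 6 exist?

Explore from 1.
Distance 1: reach 0, 2, 6.
Found 6.

Yes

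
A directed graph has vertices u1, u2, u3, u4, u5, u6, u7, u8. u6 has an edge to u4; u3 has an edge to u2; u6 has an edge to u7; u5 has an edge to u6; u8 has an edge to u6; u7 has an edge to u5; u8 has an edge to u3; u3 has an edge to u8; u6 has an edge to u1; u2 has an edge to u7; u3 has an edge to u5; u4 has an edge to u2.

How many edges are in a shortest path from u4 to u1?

5

Distance 0: u4.
Distance 1: u2.
Distance 2: u7.
Distance 3: u5.
Distance 4: u6.
Distance 5: u1 — contains u1.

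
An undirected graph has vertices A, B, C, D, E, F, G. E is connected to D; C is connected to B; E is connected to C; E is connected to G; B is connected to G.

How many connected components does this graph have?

3

From A: component {A}.
From B: component {B, C, D, E, G}.
From F: component {F}.
That's 3 components.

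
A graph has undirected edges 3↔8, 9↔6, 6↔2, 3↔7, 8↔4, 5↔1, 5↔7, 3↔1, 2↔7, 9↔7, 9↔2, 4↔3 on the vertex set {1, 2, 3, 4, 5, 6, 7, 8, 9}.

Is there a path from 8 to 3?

Explore from 8.
Distance 1: reach 3, 4.
Found 3.

Yes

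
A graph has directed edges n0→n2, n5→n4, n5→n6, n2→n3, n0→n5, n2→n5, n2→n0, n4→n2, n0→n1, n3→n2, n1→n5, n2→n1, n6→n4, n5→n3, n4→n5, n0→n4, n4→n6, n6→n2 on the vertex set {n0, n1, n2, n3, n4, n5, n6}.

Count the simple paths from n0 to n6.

n0→n1→n5→n4→n6
n0→n1→n5→n6
n0→n2→n1→n5→n4→n6
n0→n2→n1→n5→n6
n0→n2→n5→n4→n6
n0→n2→n5→n6
n0→n4→n2→n1→n5→n6
n0→n4→n2→n5→n6
n0→n4→n5→n6
n0→n4→n6
n0→n5→n4→n6
n0→n5→n6

12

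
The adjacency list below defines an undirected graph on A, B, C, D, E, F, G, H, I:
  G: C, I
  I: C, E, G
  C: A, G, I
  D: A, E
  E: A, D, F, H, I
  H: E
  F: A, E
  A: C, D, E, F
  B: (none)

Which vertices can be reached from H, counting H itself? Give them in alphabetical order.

A, C, D, E, F, G, H, I

Start at H.
Its neighbours: E.
Then their neighbours: A, D, F, I.
Then next layer: C, G.
Nothing further is reachable.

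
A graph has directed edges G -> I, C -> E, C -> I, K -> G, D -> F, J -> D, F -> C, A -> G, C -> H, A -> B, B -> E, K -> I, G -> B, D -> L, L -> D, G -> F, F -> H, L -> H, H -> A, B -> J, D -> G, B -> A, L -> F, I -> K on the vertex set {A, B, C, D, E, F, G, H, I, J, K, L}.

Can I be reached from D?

Explore from D.
Distance 1: reach F, G, L.
Distance 2: reach B, C, H, I.
Found I.

Yes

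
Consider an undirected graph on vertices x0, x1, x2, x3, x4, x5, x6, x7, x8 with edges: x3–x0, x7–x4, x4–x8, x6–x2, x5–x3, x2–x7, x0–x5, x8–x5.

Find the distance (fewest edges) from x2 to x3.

Distance 0: x2.
Distance 1: x6, x7.
Distance 2: x4.
Distance 3: x8.
Distance 4: x5.
Distance 5: x0, x3 — contains x3.

5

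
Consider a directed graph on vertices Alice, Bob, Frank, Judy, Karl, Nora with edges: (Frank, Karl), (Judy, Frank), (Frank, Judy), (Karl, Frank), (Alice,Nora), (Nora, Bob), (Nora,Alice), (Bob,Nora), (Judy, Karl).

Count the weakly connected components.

From Alice: component {Alice, Bob, Nora}.
From Frank: component {Frank, Judy, Karl}.
That's 2 components.

2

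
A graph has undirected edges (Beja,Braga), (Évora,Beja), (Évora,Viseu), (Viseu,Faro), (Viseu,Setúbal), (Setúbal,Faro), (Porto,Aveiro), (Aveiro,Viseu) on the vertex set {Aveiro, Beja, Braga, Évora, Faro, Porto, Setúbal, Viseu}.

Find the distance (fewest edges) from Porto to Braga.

Distance 0: Porto.
Distance 1: Aveiro.
Distance 2: Viseu.
Distance 3: Évora, Faro, Setúbal.
Distance 4: Beja.
Distance 5: Braga — contains Braga.

5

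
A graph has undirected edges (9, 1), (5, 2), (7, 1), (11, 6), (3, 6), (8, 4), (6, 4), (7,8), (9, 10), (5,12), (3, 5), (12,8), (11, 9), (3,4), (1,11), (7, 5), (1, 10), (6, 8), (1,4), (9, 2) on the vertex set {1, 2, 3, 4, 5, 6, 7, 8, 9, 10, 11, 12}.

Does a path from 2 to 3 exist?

Explore from 2.
Distance 1: reach 5, 9.
Distance 2: reach 1, 3, 7, 10, 11, 12.
Found 3.

Yes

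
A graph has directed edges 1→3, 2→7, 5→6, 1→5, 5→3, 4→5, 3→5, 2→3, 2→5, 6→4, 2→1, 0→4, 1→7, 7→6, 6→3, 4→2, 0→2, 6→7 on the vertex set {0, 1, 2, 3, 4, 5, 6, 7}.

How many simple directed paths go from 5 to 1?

1

5→6→4→2→1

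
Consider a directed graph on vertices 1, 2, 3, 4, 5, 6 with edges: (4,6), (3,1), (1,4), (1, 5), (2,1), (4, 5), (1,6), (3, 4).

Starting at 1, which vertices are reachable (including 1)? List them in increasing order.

Start at 1.
Its neighbours: 4, 5, 6.
Nothing further is reachable.

1, 4, 5, 6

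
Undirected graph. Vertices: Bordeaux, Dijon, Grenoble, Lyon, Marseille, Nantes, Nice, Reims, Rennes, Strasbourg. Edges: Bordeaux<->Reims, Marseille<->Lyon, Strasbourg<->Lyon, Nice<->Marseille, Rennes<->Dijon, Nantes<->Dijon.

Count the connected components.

4

From Bordeaux: component {Bordeaux, Reims}.
From Dijon: component {Dijon, Nantes, Rennes}.
From Grenoble: component {Grenoble}.
From Lyon: component {Lyon, Marseille, Nice, Strasbourg}.
That's 4 components.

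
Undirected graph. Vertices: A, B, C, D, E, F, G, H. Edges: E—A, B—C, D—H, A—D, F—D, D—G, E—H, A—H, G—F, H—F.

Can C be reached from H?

No

Explore from H.
Distance 1: reach A, D, E, F.
Distance 2: reach G.
The search is exhausted without reaching C; it lies in a different component.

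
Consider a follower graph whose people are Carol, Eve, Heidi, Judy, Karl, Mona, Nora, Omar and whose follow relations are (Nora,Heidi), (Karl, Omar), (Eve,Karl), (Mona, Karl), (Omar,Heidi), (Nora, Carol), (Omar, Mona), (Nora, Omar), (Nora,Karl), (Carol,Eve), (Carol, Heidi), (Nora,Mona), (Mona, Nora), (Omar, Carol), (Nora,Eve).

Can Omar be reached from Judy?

Judy has no outgoing edges, so nothing is reachable from it.

No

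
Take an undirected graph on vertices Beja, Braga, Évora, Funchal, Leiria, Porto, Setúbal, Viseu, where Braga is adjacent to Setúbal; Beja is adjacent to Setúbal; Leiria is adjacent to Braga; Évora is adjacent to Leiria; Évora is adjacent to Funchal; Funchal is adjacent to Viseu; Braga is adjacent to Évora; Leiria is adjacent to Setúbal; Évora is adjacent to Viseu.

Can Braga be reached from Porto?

Porto has no edges, so nothing is reachable from it.

No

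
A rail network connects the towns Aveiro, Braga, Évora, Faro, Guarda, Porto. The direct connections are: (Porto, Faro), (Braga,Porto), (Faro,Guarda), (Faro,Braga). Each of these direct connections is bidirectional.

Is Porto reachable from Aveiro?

Aveiro has no edges, so nothing is reachable from it.

No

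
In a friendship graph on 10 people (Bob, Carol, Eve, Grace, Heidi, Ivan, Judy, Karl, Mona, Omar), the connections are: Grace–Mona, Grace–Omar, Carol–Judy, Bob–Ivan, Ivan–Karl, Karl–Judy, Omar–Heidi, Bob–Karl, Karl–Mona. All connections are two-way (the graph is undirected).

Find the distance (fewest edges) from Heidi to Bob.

5

Distance 0: Heidi.
Distance 1: Omar.
Distance 2: Grace.
Distance 3: Mona.
Distance 4: Karl.
Distance 5: Bob, Ivan, Judy — contains Bob.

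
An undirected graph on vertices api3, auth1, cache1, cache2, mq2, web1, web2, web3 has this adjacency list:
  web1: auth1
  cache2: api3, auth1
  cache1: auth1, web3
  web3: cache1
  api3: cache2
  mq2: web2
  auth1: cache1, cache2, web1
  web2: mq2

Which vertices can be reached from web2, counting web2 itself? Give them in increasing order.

mq2, web2

Start at web2.
Its neighbours: mq2.
Nothing further is reachable.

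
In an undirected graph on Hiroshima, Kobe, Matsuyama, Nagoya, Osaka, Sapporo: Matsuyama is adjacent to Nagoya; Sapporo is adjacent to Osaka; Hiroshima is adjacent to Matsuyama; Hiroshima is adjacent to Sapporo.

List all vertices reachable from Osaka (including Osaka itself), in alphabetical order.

Start at Osaka.
Its neighbours: Sapporo.
Then their neighbours: Hiroshima.
Then next layer: Matsuyama.
Then next layer: Nagoya.
Nothing further is reachable.

Hiroshima, Matsuyama, Nagoya, Osaka, Sapporo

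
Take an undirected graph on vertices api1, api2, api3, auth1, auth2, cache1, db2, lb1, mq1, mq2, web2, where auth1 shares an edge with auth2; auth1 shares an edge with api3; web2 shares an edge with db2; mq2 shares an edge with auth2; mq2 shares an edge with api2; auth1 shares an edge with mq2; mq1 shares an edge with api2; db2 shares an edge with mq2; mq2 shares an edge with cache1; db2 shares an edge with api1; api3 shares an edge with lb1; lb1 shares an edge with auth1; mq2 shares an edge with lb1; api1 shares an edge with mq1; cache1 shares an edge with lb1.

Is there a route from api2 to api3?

Explore from api2.
Distance 1: reach mq1, mq2.
Distance 2: reach api1, auth1, auth2, cache1, db2, lb1.
Distance 3: reach api3, web2.
Found api3.

Yes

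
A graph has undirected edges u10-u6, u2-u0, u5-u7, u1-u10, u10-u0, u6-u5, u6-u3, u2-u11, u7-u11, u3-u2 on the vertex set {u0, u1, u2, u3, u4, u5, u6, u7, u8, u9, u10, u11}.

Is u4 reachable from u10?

Explore from u10.
Distance 1: reach u0, u1, u6.
Distance 2: reach u2, u3, u5.
Distance 3: reach u7, u11.
The search is exhausted without reaching u4; it lies in a different component.

No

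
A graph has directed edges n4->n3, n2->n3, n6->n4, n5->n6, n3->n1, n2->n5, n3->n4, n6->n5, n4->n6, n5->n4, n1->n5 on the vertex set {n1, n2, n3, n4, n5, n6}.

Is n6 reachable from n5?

Explore from n5.
Distance 1: reach n4, n6.
Found n6.

Yes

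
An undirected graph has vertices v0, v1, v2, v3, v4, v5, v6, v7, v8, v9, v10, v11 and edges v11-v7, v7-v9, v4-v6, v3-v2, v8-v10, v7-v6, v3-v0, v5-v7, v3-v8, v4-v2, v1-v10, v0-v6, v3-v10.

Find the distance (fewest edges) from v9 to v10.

Distance 0: v9.
Distance 1: v7.
Distance 2: v5, v6, v11.
Distance 3: v0, v4.
Distance 4: v2, v3.
Distance 5: v8, v10 — contains v10.

5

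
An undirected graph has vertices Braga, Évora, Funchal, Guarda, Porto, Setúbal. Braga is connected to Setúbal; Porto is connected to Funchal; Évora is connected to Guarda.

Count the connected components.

3

From Braga: component {Braga, Setúbal}.
From Évora: component {Évora, Guarda}.
From Funchal: component {Funchal, Porto}.
That's 3 components.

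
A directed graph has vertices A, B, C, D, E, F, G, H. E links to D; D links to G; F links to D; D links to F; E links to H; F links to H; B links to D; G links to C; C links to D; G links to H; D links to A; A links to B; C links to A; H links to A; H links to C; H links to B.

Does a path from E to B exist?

Explore from E.
Distance 1: reach D, H.
Distance 2: reach A, B, C, F, G.
Found B.

Yes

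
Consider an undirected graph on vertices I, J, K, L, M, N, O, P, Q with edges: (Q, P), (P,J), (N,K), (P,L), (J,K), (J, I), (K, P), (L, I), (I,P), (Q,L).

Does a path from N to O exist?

No

Explore from N.
Distance 1: reach K.
Distance 2: reach J, P.
Distance 3: reach I, L, Q.
The search is exhausted without reaching O; it lies in a different component.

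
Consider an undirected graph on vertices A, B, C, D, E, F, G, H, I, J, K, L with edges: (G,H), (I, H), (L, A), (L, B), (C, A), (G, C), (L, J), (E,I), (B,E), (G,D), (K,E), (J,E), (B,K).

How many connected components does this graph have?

2

From A: component {A, B, C, D, E, G, H, I, J, K, L}.
From F: component {F}.
That's 2 components.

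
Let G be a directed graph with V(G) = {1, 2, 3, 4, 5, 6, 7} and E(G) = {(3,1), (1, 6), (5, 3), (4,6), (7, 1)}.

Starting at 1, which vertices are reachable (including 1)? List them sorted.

1, 6

Start at 1.
Its neighbours: 6.
Nothing further is reachable.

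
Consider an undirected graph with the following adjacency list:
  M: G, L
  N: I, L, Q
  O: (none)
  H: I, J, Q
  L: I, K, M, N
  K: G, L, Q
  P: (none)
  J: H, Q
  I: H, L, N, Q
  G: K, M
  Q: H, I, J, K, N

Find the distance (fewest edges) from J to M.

4

Distance 0: J.
Distance 1: H, Q.
Distance 2: I, K, N.
Distance 3: G, L.
Distance 4: M — contains M.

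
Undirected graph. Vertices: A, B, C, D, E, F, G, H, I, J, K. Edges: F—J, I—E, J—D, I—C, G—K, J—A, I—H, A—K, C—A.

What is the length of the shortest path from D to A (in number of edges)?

2

Distance 0: D.
Distance 1: J.
Distance 2: A, F — contains A.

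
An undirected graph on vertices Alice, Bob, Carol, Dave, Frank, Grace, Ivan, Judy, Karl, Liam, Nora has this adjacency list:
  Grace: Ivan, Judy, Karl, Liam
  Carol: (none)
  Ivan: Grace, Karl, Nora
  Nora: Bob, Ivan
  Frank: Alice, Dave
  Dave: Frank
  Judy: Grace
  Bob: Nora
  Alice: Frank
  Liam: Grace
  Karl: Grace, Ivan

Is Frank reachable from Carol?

Carol has no edges, so nothing is reachable from it.

No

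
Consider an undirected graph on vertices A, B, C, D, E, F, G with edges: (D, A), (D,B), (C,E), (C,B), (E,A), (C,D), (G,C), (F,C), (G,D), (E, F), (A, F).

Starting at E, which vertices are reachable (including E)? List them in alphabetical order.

A, B, C, D, E, F, G

Start at E.
Its neighbours: A, C, F.
Then their neighbours: B, D, G.
Every vertex is now reached.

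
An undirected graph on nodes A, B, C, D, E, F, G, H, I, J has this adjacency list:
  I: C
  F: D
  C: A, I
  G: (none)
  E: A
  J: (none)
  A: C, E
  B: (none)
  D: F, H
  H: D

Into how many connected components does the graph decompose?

5

From A: component {A, C, E, I}.
From B: component {B}.
From D: component {D, F, H}.
From G: component {G}.
From J: component {J}.
That's 5 components.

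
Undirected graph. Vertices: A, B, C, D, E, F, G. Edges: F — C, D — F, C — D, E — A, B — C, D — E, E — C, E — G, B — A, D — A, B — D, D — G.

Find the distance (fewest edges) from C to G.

Distance 0: C.
Distance 1: B, D, E, F.
Distance 2: A, G — contains G.

2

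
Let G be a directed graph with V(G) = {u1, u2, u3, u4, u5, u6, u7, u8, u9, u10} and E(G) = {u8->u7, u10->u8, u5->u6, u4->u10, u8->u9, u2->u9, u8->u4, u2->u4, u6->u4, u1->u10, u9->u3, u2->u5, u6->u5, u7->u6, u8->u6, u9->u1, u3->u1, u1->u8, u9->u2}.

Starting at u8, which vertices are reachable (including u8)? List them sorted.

u1, u2, u3, u4, u5, u6, u7, u8, u9, u10

Start at u8.
Its neighbours: u4, u6, u7, u9.
Then their neighbours: u1, u2, u3, u5, u10.
Every vertex is now reached.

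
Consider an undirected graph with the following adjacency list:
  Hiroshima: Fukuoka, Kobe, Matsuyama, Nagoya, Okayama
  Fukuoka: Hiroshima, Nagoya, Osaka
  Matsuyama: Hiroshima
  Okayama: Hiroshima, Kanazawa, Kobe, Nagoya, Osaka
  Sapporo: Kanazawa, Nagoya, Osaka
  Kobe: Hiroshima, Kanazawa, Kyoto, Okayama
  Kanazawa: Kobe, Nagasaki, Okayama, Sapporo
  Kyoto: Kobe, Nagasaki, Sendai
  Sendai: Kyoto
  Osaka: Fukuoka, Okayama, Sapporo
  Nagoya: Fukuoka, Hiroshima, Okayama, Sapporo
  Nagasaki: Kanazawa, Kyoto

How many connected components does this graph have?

1

From Fukuoka: component {Fukuoka, Hiroshima, Kanazawa, Kobe, Kyoto, Matsuyama, Nagasaki, Nagoya, Okayama, Osaka, Sapporo, Sendai}.
That's 1 component.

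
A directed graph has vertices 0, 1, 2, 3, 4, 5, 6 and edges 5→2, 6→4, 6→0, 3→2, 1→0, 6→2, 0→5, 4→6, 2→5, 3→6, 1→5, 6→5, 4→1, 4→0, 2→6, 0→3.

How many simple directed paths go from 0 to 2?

0→3→2
0→3→6→2
0→3→6→4→1→5→2
0→3→6→5→2
0→5→2

5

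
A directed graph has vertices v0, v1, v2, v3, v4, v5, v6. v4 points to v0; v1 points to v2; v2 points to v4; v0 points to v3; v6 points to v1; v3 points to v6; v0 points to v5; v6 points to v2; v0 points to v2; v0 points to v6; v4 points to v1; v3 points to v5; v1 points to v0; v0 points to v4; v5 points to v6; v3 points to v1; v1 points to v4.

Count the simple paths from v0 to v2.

v0→v2
v0→v3→v1→v2
v0→v3→v5→v6→v1→v2
v0→v3→v5→v6→v2
v0→v3→v6→v1→v2
v0→v3→v6→v2
v0→v4→v1→v2
v0→v5→v6→v1→v2
v0→v5→v6→v2
v0→v6→v1→v2
v0→v6→v2

11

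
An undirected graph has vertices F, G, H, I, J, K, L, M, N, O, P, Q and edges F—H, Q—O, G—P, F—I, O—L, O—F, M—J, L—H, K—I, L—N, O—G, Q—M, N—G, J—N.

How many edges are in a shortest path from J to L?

Distance 0: J.
Distance 1: M, N.
Distance 2: G, L, Q — contains L.

2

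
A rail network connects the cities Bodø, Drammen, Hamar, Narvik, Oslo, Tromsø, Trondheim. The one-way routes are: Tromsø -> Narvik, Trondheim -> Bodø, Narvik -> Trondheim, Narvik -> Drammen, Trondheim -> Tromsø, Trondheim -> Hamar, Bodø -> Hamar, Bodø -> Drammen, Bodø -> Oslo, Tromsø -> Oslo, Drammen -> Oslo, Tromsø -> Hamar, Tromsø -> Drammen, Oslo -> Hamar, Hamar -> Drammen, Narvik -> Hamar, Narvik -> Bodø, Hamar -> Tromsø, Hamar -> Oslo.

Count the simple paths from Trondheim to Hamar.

Trondheim→Bodø→Drammen→Oslo→Hamar
Trondheim→Bodø→Hamar
Trondheim→Bodø→Oslo→Hamar
Trondheim→Hamar
Trondheim→Tromsø→Drammen→Oslo→Hamar
Trondheim→Tromsø→Hamar
Trondheim→Tromsø→Narvik→Bodø→Drammen→Oslo→Hamar
Trondheim→Tromsø→Narvik→Bodø→Hamar
Trondheim→Tromsø→Narvik→Bodø→Oslo→Hamar
Trondheim→Tromsø→Narvik→Drammen→Oslo→Hamar
Trondheim→Tromsø→Narvik→Hamar
Trondheim→Tromsø→Oslo→Hamar

12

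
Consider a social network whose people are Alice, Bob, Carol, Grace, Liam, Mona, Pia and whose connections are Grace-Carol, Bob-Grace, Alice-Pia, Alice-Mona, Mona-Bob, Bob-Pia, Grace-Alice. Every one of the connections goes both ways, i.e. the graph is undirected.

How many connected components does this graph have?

2

From Alice: component {Alice, Bob, Carol, Grace, Mona, Pia}.
From Liam: component {Liam}.
That's 2 components.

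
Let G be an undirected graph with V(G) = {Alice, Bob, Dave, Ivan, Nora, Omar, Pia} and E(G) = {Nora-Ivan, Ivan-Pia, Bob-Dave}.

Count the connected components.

From Alice: component {Alice}.
From Bob: component {Bob, Dave}.
From Ivan: component {Ivan, Nora, Pia}.
From Omar: component {Omar}.
That's 4 components.

4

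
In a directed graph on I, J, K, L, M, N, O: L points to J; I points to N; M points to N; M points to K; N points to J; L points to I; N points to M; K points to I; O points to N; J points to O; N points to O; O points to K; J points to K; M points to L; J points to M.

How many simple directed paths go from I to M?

2

I→N→J→M
I→N→M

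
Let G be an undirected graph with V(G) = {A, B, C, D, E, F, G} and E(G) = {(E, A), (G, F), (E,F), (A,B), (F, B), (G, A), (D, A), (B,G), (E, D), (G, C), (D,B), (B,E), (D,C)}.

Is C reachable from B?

Explore from B.
Distance 1: reach A, D, E, F, G.
Distance 2: reach C.
Found C.

Yes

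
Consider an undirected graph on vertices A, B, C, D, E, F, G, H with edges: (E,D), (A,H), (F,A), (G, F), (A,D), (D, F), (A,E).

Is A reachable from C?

C has no edges, so nothing is reachable from it.

No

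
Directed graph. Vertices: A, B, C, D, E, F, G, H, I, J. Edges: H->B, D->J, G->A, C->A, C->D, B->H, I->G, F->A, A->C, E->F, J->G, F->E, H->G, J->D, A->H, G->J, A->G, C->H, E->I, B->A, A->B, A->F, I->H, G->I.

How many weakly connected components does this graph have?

1

From A: component {A, B, C, D, E, F, G, H, I, J}.
That's 1 component.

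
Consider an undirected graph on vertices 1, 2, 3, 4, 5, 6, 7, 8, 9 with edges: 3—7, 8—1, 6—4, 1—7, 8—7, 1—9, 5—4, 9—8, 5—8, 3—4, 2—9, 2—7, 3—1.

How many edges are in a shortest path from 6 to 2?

4

Distance 0: 6.
Distance 1: 4.
Distance 2: 3, 5.
Distance 3: 1, 7, 8.
Distance 4: 2, 9 — contains 2.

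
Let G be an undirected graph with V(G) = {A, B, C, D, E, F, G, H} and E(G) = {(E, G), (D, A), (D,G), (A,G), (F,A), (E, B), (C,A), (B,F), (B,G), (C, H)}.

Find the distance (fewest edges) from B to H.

4

Distance 0: B.
Distance 1: E, F, G.
Distance 2: A, D.
Distance 3: C.
Distance 4: H — contains H.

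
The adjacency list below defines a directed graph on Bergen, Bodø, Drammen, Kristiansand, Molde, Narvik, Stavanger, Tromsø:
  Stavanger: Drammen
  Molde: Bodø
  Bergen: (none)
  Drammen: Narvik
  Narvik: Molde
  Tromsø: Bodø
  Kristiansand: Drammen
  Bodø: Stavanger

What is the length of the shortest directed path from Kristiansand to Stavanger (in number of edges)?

Distance 0: Kristiansand.
Distance 1: Drammen.
Distance 2: Narvik.
Distance 3: Molde.
Distance 4: Bodø.
Distance 5: Stavanger — contains Stavanger.

5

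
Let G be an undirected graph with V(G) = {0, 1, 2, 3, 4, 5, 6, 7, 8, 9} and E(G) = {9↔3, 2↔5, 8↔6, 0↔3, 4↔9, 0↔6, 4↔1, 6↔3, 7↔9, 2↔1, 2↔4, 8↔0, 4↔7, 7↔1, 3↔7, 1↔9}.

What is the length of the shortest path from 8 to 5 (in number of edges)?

Distance 0: 8.
Distance 1: 0, 6.
Distance 2: 3.
Distance 3: 7, 9.
Distance 4: 1, 4.
Distance 5: 2.
Distance 6: 5 — contains 5.

6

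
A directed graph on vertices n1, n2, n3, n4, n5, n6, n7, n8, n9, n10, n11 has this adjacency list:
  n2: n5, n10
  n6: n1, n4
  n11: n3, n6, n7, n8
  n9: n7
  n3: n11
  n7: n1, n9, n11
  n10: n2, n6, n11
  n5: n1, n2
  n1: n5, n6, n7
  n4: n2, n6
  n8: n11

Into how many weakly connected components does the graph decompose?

1

From n1: component {n1, n2, n3, n4, n5, n6, n7, n8, n9, n10, n11}.
That's 1 component.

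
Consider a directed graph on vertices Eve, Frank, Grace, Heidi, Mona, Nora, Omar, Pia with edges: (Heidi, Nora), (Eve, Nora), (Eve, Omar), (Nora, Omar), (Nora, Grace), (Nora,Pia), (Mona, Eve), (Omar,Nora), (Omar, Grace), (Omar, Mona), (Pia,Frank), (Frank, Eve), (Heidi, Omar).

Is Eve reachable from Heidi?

Yes

Explore from Heidi.
Distance 1: reach Nora, Omar.
Distance 2: reach Grace, Mona, Pia.
Distance 3: reach Eve, Frank.
Found Eve.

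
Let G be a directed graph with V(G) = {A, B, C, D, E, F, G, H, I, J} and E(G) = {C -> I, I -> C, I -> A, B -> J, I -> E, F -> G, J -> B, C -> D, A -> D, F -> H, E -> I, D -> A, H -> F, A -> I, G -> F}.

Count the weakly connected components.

3

From A: component {A, C, D, E, I}.
From B: component {B, J}.
From F: component {F, G, H}.
That's 3 components.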